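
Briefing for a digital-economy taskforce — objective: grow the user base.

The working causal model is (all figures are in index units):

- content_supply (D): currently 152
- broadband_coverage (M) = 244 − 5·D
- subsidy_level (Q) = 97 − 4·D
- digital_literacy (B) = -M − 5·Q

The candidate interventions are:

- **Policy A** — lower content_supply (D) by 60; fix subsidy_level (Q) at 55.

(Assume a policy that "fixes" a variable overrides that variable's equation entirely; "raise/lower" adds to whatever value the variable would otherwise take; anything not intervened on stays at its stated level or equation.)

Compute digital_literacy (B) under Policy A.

-59

Policy A (D − 60, Q := 55):
  D = 152 − 60 = 92
  M = 244 − 5·92 = -216
  Q = 55
  B = 0 − (-216) − 5·55 = -59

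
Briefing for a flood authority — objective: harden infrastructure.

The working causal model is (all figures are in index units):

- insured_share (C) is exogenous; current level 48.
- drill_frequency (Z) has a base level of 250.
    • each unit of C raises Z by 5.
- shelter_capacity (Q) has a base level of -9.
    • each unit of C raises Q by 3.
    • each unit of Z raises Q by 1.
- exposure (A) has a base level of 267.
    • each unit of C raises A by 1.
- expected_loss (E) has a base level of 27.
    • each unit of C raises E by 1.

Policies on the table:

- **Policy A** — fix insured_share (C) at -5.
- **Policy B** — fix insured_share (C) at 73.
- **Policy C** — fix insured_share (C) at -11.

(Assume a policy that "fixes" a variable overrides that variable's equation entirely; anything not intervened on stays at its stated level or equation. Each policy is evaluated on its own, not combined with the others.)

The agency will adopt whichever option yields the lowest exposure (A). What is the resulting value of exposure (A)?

256

Policy A (C := -5):
  C = -5
  A = 267 + (-5) = 262
Policy B (C := 73):
  C = 73
  A = 267 + 73 = 340
Policy C (C := -11):
  C = -11
  A = 267 + (-11) = 256
Comparing — Policy A: A=262, Policy B: A=340, Policy C: A=256. Lowest is 256 (Policy C).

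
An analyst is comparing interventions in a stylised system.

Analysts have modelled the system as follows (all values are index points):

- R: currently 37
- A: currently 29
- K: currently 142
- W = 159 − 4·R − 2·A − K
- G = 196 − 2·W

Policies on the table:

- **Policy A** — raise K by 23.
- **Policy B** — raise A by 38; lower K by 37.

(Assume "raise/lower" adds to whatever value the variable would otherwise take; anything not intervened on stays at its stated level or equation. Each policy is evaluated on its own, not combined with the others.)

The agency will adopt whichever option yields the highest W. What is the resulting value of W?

Policy A (K + 23):
  R = 37
  A = 29
  K = 142 + 23 = 165
  W = 159 − 4·37 − 2·29 − 165 = -212
Policy B (A + 38, K − 37):
  R = 37
  A = 29 + 38 = 67
  K = 142 − 37 = 105
  W = 159 − 4·37 − 2·67 − 105 = -228
Comparing — Policy A: W=-212, Policy B: W=-228. Highest is -212 (Policy A).

-212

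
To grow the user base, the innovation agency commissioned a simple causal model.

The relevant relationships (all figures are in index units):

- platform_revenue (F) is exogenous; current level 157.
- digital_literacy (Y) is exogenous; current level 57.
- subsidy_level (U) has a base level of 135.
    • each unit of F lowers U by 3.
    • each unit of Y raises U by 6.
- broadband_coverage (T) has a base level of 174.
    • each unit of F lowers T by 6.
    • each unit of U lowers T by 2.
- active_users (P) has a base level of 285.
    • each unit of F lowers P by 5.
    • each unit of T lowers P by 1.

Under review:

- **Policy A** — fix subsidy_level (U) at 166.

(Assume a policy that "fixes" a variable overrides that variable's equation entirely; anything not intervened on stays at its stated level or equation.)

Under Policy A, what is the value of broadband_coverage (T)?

-1100

Policy A (U := 166):
  F = 157
  Y = 57
  U = 166
  T = 174 − 6·157 − 2·166 = -1100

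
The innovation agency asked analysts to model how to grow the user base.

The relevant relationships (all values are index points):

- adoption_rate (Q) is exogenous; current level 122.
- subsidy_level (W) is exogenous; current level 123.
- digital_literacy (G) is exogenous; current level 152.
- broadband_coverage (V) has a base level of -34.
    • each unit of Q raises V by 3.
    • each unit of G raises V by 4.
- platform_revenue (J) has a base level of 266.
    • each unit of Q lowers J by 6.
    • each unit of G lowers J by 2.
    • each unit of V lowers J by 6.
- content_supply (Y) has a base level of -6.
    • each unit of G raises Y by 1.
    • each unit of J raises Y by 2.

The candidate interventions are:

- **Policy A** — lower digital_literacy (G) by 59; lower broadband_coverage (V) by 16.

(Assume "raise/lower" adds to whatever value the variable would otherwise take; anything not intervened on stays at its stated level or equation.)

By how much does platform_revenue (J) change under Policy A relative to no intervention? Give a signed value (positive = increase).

Baseline:
  Q = 122
  G = 152
  V = -34 + 3·122 + 4·152 = 940
  J = 266 − 6·122 − 2·152 − 6·940 = -6410
Policy A (G − 59, V − 16):
  Q = 122
  G = 152 − 59 = 93
  V = -34 + 3·122 + 4·93 (−16 from intervention) = 688
  J = 266 − 6·122 − 2·93 − 6·688 = -4780
Change in J: -4780 − (-6410) = 1630

1630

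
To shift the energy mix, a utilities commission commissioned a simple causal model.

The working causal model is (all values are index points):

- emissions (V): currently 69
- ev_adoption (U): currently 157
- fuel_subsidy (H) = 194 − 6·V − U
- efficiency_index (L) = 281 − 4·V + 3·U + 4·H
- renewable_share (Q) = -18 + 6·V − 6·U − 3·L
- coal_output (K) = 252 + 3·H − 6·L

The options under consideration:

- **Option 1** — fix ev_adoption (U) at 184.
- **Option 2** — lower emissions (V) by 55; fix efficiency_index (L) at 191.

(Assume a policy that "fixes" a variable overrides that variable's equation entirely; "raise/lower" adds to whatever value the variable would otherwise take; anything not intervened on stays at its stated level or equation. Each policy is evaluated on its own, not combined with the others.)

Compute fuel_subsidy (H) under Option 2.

Option 2 (V − 55, L := 191):
  V = 69 − 55 = 14
  U = 157
  H = 194 − 6·14 − 157 = -47

-47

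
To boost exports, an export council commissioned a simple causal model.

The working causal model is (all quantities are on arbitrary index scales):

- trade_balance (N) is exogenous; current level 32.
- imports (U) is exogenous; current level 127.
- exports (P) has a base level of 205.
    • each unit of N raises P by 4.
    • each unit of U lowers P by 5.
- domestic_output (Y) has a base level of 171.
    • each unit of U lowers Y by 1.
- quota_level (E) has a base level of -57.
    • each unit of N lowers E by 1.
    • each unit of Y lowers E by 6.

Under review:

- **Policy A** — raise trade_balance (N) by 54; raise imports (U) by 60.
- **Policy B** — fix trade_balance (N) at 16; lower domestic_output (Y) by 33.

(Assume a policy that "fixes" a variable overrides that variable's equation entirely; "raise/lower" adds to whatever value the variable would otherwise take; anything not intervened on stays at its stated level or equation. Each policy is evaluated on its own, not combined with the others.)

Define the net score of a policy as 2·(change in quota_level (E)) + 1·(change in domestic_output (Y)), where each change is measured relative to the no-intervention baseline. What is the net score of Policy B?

395

Baseline:
  N = 32
  U = 127
  Y = 171 − 127 = 44
  E = -57 − 32 − 6·44 = -353
Policy B (N := 16, Y − 33):
  N = 16
  U = 127
  Y = 171 − 127 (−33 from intervention) = 11
  E = -57 − 16 − 6·11 = -139
ΔE = -139 − (-353) = 214; ΔY = 11 − 44 = -33
Score = 2·214 + 1·(-33) = 395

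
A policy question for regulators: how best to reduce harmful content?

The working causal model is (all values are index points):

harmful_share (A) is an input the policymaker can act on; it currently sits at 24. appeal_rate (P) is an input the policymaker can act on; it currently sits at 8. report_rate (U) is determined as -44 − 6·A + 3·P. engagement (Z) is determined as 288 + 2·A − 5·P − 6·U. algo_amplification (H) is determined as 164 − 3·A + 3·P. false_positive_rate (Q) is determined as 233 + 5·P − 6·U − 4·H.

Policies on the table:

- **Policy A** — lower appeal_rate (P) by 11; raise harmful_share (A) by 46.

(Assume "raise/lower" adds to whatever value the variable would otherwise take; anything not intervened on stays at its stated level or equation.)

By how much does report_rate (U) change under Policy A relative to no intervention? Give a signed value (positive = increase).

Baseline:
  A = 24
  P = 8
  U = -44 − 6·24 + 3·8 = -164
Policy A (P − 11, A + 46):
  A = 24 + 46 = 70
  P = 8 − 11 = -3
  U = -44 − 6·70 + 3·(-3) = -473
Change in U: -473 − (-164) = -309

-309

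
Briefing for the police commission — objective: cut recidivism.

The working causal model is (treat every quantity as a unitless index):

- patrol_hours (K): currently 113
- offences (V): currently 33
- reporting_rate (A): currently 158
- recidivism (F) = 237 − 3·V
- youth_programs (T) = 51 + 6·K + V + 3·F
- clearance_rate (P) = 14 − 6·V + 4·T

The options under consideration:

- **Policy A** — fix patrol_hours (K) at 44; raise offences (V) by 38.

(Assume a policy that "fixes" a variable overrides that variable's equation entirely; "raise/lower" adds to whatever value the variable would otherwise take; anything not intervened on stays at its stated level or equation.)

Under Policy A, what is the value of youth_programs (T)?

Policy A (K := 44, V + 38):
  K = 44
  V = 33 + 38 = 71
  F = 237 − 3·71 = 24
  T = 51 + 6·44 + 71 + 3·24 = 458

458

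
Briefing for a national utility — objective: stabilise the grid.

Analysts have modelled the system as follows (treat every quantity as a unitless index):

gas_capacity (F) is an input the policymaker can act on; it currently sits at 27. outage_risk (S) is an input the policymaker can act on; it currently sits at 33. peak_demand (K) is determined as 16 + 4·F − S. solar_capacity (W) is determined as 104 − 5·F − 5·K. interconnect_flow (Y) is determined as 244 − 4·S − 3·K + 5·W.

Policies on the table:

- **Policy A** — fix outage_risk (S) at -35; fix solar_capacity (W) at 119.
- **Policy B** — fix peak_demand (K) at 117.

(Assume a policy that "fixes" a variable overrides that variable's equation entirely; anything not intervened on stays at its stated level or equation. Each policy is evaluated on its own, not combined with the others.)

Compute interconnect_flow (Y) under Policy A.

502

Policy A (S := -35, W := 119):
  F = 27
  S = -35
  K = 16 + 4·27 − (-35) = 159
  W = 119
  Y = 244 − 4·(-35) − 3·159 + 5·119 = 502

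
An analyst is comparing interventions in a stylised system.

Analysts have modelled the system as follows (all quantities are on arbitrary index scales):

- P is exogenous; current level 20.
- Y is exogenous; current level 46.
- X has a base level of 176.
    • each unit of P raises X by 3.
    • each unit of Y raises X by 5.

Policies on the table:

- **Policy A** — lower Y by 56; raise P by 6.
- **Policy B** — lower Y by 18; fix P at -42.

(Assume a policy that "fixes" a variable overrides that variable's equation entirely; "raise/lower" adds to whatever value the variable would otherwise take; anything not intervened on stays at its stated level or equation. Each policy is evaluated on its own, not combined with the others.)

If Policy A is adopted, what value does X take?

204

Policy A (Y − 56, P + 6):
  P = 20 + 6 = 26
  Y = 46 − 56 = -10
  X = 176 + 3·26 + 5·(-10) = 204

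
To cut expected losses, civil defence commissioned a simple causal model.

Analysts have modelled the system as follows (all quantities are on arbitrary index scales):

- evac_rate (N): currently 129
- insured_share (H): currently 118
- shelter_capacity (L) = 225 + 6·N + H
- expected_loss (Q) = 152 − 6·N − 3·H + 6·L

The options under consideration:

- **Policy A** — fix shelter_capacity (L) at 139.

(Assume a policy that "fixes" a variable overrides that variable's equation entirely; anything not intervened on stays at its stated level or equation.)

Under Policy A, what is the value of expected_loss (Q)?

Policy A (L := 139):
  N = 129
  H = 118
  L = 139
  Q = 152 − 6·129 − 3·118 + 6·139 = -142

-142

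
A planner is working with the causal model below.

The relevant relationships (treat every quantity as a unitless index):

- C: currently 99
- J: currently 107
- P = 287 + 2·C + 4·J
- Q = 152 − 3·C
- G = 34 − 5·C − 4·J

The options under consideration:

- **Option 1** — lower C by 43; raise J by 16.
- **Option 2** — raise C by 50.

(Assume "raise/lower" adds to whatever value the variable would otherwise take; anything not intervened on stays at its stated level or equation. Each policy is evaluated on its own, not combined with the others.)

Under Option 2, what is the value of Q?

Option 2 (C + 50):
  C = 99 + 50 = 149
  Q = 152 − 3·149 = -295

-295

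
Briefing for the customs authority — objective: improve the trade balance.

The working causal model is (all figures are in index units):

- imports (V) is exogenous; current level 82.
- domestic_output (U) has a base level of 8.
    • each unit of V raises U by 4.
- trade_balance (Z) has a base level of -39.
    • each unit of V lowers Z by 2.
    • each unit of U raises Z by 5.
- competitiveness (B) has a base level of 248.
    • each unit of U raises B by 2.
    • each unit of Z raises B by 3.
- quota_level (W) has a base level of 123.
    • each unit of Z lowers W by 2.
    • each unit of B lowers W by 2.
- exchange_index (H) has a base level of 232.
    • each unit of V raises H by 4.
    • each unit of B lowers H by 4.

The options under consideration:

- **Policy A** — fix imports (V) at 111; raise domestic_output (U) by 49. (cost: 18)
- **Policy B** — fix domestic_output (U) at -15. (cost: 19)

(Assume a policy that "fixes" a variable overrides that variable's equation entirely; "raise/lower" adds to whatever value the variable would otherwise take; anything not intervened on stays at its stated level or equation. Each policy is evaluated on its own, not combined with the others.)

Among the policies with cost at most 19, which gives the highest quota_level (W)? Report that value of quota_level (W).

Policy A (V := 111, U + 49):
  V = 111
  U = 8 + 4·111 (+49 from intervention) = 501
  Z = -39 − 2·111 + 5·501 = 2244
  B = 248 + 2·501 + 3·2244 = 7982
  W = 123 − 2·2244 − 2·7982 = -20329
Policy B (U := -15):
  V = 82
  U = -15
  Z = -39 − 2·82 + 5·(-15) = -278
  B = 248 + 2·(-15) + 3·(-278) = -616
  W = 123 − 2·(-278) − 2·(-616) = 1911
Comparing — Policy A: W=-20329, Policy B: W=1911. Highest is 1911 (Policy B).

1911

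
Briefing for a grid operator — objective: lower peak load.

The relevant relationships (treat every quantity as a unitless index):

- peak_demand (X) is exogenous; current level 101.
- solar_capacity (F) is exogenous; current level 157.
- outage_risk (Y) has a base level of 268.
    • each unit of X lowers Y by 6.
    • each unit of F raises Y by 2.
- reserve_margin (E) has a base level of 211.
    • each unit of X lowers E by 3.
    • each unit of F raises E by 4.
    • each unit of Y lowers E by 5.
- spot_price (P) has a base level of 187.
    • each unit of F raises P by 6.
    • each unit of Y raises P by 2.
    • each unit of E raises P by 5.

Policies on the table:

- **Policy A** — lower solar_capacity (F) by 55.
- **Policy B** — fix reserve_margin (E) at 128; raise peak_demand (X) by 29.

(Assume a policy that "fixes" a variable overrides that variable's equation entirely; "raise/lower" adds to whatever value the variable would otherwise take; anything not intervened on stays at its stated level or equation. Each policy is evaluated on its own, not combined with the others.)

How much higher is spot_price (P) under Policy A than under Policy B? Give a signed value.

Policy A (F − 55):
  X = 101
  F = 157 − 55 = 102
  Y = 268 − 6·101 + 2·102 = -134
  E = 211 − 3·101 + 4·102 − 5·(-134) = 986
  P = 187 + 6·102 + 2·(-134) + 5·986 = 5461
Policy B (E := 128, X + 29):
  X = 101 + 29 = 130
  F = 157
  Y = 268 − 6·130 + 2·157 = -198
  E = 128
  P = 187 + 6·157 + 2·(-198) + 5·128 = 1373
P: 5461 − 1373 = 4088

4088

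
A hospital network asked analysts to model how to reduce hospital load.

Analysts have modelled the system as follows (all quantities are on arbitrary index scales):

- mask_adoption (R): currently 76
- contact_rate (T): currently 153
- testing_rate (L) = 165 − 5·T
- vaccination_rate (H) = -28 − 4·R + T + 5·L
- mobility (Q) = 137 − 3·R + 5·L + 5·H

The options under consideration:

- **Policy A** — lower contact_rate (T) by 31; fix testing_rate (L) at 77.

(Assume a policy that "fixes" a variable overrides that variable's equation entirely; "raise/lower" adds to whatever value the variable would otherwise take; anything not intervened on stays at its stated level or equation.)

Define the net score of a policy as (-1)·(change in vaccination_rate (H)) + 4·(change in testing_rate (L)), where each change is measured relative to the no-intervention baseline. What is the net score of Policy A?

-646

Baseline:
  R = 76
  T = 153
  L = 165 − 5·153 = -600
  H = -28 − 4·76 + 153 + 5·(-600) = -3179
Policy A (T − 31, L := 77):
  R = 76
  T = 153 − 31 = 122
  L = 77
  H = -28 − 4·76 + 122 + 5·77 = 175
ΔH = 175 − (-3179) = 3354; ΔL = 77 − (-600) = 677
Score = (-1)·3354 + 4·677 = -646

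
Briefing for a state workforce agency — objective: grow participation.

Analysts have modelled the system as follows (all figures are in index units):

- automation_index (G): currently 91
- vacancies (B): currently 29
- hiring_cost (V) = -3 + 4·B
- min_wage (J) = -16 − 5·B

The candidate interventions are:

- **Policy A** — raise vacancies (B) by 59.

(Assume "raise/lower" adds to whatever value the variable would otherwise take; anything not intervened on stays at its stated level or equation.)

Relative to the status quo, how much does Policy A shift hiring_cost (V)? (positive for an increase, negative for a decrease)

236

Baseline:
  B = 29
  V = -3 + 4·29 = 113
Policy A (B + 59):
  B = 29 + 59 = 88
  V = -3 + 4·88 = 349
Change in V: 349 − 113 = 236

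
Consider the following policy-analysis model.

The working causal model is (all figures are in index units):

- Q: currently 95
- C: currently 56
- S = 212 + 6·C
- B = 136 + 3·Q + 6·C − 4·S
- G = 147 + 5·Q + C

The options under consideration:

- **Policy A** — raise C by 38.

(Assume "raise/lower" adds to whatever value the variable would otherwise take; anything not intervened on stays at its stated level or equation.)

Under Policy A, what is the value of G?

716

Policy A (C + 38):
  Q = 95
  C = 56 + 38 = 94
  G = 147 + 5·95 + 94 = 716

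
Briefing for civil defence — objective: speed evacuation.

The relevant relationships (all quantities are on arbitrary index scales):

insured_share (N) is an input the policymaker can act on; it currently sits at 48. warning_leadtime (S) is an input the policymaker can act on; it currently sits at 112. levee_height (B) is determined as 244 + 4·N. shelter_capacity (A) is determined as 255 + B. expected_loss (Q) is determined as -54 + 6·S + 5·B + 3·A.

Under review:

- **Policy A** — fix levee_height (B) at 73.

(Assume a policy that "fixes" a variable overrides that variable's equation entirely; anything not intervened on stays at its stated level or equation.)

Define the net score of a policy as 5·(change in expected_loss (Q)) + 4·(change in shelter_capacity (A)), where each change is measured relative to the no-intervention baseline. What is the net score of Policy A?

Baseline:
  N = 48
  S = 112
  B = 244 + 4·48 = 436
  A = 255 + 436 = 691
  Q = -54 + 6·112 + 5·436 + 3·691 = 4871
Policy A (B := 73):
  N = 48
  S = 112
  B = 73
  A = 255 + 73 = 328
  Q = -54 + 6·112 + 5·73 + 3·328 = 1967
ΔQ = 1967 − 4871 = -2904; ΔA = 328 − 691 = -363
Score = 5·(-2904) + 4·(-363) = -15972

-15972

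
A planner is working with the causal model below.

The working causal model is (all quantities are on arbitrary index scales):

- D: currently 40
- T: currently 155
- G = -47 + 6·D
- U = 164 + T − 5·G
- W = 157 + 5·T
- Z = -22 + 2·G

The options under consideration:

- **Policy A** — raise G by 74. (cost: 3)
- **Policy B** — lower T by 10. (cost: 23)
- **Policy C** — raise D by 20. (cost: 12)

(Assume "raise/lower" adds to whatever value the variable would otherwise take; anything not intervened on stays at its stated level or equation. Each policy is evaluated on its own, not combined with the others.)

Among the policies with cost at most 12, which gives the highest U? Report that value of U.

Policy A (G + 74):
  D = 40
  T = 155
  G = -47 + 6·40 (+74 from intervention) = 267
  U = 164 + 155 − 5·267 = -1016
Policy C (D + 20):
  D = 40 + 20 = 60
  T = 155
  G = -47 + 6·60 = 313
  U = 164 + 155 − 5·313 = -1246
Comparing — Policy A: U=-1016, Policy C: U=-1246. Highest is -1016 (Policy A).

-1016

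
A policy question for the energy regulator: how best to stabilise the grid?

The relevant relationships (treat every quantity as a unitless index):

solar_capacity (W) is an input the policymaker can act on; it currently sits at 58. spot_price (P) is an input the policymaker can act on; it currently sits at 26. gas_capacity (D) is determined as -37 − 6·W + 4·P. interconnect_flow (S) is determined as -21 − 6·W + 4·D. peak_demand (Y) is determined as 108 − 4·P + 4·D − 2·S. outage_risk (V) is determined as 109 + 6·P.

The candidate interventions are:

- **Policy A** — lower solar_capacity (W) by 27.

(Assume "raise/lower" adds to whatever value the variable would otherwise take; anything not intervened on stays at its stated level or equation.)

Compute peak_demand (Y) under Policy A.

Policy A (W − 27):
  W = 58 − 27 = 31
  P = 26
  D = -37 − 6·31 + 4·26 = -119
  S = -21 − 6·31 + 4·(-119) = -683
  Y = 108 − 4·26 + 4·(-119) − 2·(-683) = 894

894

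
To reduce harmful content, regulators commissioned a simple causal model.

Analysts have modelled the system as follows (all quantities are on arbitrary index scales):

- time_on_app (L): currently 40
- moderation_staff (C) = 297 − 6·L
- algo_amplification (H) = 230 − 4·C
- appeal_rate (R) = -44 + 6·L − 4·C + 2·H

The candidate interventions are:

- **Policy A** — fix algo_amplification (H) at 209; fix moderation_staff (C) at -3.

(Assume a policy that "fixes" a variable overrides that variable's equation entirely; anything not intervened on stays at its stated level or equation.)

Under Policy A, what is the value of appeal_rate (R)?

626

Policy A (H := 209, C := -3):
  L = 40
  C = -3
  H = 209
  R = -44 + 6·40 − 4·(-3) + 2·209 = 626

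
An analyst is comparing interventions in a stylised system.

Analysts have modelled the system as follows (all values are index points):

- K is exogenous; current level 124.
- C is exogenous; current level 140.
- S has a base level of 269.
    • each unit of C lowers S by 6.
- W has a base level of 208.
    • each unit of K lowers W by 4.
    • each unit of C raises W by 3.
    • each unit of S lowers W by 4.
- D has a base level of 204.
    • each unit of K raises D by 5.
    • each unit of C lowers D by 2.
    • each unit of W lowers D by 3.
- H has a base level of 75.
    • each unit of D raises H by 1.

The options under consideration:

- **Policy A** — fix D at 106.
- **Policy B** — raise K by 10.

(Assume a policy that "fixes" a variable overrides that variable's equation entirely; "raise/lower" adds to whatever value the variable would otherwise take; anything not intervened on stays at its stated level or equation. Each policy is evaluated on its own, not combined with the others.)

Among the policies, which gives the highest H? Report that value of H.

Policy A (D := 106):
  K = 124
  C = 140
  S = 269 − 6·140 = -571
  W = 208 − 4·124 + 3·140 − 4·(-571) = 2416
  D = 106
  H = 75 + 106 = 181
Policy B (K + 10):
  K = 124 + 10 = 134
  C = 140
  S = 269 − 6·140 = -571
  W = 208 − 4·134 + 3·140 − 4·(-571) = 2376
  D = 204 + 5·134 − 2·140 − 3·2376 = -6534
  H = 75 + (-6534) = -6459
Comparing — Policy A: H=181, Policy B: H=-6459. Highest is 181 (Policy A).

181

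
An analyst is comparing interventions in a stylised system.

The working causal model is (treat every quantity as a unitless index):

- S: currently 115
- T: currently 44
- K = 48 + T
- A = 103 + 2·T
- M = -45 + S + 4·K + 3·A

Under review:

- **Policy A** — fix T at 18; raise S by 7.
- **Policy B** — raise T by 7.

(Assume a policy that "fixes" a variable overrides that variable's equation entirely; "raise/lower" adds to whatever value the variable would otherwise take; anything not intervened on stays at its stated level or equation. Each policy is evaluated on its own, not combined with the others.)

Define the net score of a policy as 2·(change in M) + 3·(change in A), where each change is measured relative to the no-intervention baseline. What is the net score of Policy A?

-662

Baseline:
  S = 115
  T = 44
  K = 48 + 44 = 92
  A = 103 + 2·44 = 191
  M = -45 + 115 + 4·92 + 3·191 = 1011
Policy A (T := 18, S + 7):
  S = 115 + 7 = 122
  T = 18
  K = 48 + 18 = 66
  A = 103 + 2·18 = 139
  M = -45 + 122 + 4·66 + 3·139 = 758
ΔM = 758 − 1011 = -253; ΔA = 139 − 191 = -52
Score = 2·(-253) + 3·(-52) = -662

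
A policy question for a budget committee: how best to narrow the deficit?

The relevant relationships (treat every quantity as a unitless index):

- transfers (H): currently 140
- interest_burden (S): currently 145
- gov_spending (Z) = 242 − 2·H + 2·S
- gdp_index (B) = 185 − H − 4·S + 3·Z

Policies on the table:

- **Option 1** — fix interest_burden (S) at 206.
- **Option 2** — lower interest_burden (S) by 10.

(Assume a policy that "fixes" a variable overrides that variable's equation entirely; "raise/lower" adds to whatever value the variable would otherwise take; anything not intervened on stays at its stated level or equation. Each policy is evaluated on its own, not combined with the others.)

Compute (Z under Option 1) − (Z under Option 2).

142

Option 1 (S := 206):
  H = 140
  S = 206
  Z = 242 − 2·140 + 2·206 = 374
Option 2 (S − 10):
  H = 140
  S = 145 − 10 = 135
  Z = 242 − 2·140 + 2·135 = 232
Z: 374 − 232 = 142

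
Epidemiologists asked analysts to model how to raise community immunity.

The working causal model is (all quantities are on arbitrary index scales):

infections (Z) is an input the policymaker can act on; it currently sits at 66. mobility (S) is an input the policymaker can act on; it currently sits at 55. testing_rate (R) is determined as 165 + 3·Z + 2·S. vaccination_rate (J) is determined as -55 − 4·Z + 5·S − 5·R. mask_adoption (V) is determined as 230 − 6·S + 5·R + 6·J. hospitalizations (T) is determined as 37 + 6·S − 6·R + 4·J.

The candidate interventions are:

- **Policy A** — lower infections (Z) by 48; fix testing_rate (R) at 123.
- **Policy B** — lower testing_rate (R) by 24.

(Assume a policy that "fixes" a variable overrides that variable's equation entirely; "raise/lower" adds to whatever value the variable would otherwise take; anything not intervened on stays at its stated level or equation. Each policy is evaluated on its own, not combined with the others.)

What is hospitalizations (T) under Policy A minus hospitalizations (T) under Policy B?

9244

Policy A (Z − 48, R := 123):
  Z = 66 − 48 = 18
  S = 55
  R = 123
  J = -55 − 4·18 + 5·55 − 5·123 = -467
  T = 37 + 6·55 − 6·123 + 4·(-467) = -2239
Policy B (R − 24):
  Z = 66
  S = 55
  R = 165 + 3·66 + 2·55 (−24 from intervention) = 449
  J = -55 − 4·66 + 5·55 − 5·449 = -2289
  T = 37 + 6·55 − 6·449 + 4·(-2289) = -11483
T: -2239 − (-11483) = 9244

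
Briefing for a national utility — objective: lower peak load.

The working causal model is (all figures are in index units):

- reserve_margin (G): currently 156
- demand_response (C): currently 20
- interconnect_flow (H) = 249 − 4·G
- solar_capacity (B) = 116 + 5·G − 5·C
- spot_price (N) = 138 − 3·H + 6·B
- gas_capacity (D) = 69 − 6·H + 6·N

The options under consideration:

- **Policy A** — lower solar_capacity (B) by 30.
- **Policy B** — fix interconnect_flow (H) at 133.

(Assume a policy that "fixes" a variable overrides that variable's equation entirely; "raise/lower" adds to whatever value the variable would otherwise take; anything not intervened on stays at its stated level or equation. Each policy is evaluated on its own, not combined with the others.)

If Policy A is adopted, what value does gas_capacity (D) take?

Policy A (B − 30):
  G = 156
  C = 20
  H = 249 − 4·156 = -375
  B = 116 + 5·156 − 5·20 (−30 from intervention) = 766
  N = 138 − 3·(-375) + 6·766 = 5859
  D = 69 − 6·(-375) + 6·5859 = 37473

37473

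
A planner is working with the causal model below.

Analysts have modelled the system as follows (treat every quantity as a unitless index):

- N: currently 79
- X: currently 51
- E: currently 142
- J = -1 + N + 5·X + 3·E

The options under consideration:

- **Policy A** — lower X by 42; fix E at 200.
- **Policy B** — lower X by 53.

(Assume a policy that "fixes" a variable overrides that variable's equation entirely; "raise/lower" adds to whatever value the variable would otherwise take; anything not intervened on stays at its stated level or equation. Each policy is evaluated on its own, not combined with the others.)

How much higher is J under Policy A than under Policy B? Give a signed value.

Policy A (X − 42, E := 200):
  N = 79
  X = 51 − 42 = 9
  E = 200
  J = -1 + 79 + 5·9 + 3·200 = 723
Policy B (X − 53):
  N = 79
  X = 51 − 53 = -2
  E = 142
  J = -1 + 79 + 5·(-2) + 3·142 = 494
J: 723 − 494 = 229

229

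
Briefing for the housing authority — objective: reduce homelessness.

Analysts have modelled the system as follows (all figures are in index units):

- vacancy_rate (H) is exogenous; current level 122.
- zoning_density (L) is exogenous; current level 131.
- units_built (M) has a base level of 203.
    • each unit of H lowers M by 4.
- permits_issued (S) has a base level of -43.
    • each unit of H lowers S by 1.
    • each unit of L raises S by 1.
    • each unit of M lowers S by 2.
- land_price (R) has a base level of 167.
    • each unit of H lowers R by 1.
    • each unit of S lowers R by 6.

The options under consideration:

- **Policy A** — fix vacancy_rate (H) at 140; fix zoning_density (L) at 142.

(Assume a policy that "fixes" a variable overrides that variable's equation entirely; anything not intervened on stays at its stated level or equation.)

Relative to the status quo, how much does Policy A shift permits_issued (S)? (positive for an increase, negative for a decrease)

137

Baseline:
  H = 122
  L = 131
  M = 203 − 4·122 = -285
  S = -43 − 122 + 131 − 2·(-285) = 536
Policy A (H := 140, L := 142):
  H = 140
  L = 142
  M = 203 − 4·140 = -357
  S = -43 − 140 + 142 − 2·(-357) = 673
Change in S: 673 − 536 = 137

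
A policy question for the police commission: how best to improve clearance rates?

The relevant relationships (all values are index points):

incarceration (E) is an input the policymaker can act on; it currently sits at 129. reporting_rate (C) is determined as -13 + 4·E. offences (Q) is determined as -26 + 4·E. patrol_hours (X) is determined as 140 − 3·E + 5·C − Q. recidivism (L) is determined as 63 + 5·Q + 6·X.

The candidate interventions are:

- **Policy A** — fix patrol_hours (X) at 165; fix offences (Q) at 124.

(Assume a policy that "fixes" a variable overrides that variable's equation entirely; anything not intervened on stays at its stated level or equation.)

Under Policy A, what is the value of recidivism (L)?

Policy A (X := 165, Q := 124):
  E = 129
  C = -13 + 4·129 = 503
  Q = 124
  X = 165
  L = 63 + 5·124 + 6·165 = 1673

1673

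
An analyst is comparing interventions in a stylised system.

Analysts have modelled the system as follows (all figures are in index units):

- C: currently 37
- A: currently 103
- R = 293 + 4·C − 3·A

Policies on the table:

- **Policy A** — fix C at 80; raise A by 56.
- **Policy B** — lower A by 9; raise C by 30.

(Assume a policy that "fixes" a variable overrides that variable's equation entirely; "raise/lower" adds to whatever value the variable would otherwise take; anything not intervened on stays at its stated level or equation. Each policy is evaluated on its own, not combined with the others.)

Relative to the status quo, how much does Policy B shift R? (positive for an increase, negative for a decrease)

147

Baseline:
  C = 37
  A = 103
  R = 293 + 4·37 − 3·103 = 132
Policy B (A − 9, C + 30):
  C = 37 + 30 = 67
  A = 103 − 9 = 94
  R = 293 + 4·67 − 3·94 = 279
Change in R: 279 − 132 = 147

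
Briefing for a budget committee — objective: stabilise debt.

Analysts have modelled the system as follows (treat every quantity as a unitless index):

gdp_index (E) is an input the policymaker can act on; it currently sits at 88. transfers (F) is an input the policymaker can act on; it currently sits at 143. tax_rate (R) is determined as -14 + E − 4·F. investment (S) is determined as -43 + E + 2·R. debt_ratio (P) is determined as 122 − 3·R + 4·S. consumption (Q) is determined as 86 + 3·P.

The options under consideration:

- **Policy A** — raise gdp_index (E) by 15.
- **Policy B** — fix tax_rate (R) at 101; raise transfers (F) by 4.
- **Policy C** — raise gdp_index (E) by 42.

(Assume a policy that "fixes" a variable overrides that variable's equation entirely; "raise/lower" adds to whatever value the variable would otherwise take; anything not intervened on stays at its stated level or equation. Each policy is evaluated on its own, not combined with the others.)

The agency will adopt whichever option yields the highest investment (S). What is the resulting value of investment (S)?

247

Policy A (E + 15):
  E = 88 + 15 = 103
  F = 143
  R = -14 + 103 − 4·143 = -483
  S = -43 + 103 + 2·(-483) = -906
Policy B (R := 101, F + 4):
  E = 88
  F = 143 + 4 = 147
  R = 101
  S = -43 + 88 + 2·101 = 247
Policy C (E + 42):
  E = 88 + 42 = 130
  F = 143
  R = -14 + 130 − 4·143 = -456
  S = -43 + 130 + 2·(-456) = -825
Comparing — Policy A: S=-906, Policy B: S=247, Policy C: S=-825. Highest is 247 (Policy B).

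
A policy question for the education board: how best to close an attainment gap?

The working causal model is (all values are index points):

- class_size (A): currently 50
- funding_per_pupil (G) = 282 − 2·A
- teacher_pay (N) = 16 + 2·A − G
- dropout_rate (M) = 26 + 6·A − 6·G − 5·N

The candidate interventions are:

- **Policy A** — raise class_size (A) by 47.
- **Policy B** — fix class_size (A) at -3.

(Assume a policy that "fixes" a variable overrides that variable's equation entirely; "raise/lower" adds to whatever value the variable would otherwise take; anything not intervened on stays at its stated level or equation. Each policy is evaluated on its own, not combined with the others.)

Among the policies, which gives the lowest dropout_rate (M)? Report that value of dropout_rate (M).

Policy A (A + 47):
  A = 50 + 47 = 97
  G = 282 − 2·97 = 88
  N = 16 + 2·97 − 88 = 122
  M = 26 + 6·97 − 6·88 − 5·122 = -530
Policy B (A := -3):
  A = -3
  G = 282 − 2·(-3) = 288
  N = 16 + 2·(-3) − 288 = -278
  M = 26 + 6·(-3) − 6·288 − 5·(-278) = -330
Comparing — Policy A: M=-530, Policy B: M=-330. Lowest is -530 (Policy A).

-530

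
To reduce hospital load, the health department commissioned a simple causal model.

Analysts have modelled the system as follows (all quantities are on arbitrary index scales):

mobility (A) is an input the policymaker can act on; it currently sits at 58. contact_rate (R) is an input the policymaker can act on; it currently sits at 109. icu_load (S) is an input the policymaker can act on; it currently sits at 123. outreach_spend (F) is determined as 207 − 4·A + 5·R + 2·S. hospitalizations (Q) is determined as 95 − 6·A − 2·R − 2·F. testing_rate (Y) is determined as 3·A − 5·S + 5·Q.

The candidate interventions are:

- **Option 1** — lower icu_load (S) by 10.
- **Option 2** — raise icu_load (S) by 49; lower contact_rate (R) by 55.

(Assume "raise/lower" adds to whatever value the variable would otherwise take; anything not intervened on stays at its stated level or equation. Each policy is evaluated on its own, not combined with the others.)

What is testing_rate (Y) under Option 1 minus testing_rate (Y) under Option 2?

Option 1 (S − 10):
  A = 58
  R = 109
  S = 123 − 10 = 113
  F = 207 − 4·58 + 5·109 + 2·113 = 746
  Q = 95 − 6·58 − 2·109 − 2·746 = -1963
  Y = 0 + 3·58 − 5·113 + 5·(-1963) = -10206
Option 2 (S + 49, R − 55):
  A = 58
  R = 109 − 55 = 54
  S = 123 + 49 = 172
  F = 207 − 4·58 + 5·54 + 2·172 = 589
  Q = 95 − 6·58 − 2·54 − 2·589 = -1539
  Y = 0 + 3·58 − 5·172 + 5·(-1539) = -8381
Y: -10206 − (-8381) = -1825

-1825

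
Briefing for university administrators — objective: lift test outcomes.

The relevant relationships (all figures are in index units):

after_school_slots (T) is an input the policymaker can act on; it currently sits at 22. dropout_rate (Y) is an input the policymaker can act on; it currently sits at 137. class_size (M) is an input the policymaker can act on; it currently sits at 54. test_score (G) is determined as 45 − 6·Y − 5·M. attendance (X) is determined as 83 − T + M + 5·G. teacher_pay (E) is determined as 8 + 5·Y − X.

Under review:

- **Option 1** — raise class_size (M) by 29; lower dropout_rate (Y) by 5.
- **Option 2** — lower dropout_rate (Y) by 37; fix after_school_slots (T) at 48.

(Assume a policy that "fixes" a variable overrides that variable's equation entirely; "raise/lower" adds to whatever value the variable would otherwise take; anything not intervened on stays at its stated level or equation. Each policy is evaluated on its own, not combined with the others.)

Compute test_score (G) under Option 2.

Option 2 (Y − 37, T := 48):
  Y = 137 − 37 = 100
  M = 54
  G = 45 − 6·100 − 5·54 = -825

-825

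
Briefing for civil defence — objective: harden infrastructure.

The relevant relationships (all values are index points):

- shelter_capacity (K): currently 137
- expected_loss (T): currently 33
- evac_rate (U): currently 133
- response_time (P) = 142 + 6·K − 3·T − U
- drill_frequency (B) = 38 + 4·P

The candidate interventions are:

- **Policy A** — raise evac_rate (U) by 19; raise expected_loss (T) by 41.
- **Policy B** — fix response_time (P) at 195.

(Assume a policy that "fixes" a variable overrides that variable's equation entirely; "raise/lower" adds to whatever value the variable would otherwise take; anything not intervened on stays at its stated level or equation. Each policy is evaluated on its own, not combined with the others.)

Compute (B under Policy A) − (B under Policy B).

Policy A (U + 19, T + 41):
  K = 137
  T = 33 + 41 = 74
  U = 133 + 19 = 152
  P = 142 + 6·137 − 3·74 − 152 = 590
  B = 38 + 4·590 = 2398
Policy B (P := 195):
  K = 137
  T = 33
  U = 133
  P = 195
  B = 38 + 4·195 = 818
B: 2398 − 818 = 1580

1580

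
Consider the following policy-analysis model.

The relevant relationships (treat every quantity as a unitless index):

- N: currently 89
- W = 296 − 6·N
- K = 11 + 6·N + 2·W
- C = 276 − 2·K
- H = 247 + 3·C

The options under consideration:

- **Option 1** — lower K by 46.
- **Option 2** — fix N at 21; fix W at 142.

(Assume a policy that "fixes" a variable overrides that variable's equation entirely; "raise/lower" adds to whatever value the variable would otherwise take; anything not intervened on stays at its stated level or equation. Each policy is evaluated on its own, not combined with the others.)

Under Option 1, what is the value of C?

Option 1 (K − 46):
  N = 89
  W = 296 − 6·89 = -238
  K = 11 + 6·89 + 2·(-238) (−46 from intervention) = 23
  C = 276 − 2·23 = 230

230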